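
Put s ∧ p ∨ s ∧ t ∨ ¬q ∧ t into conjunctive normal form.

s ∧ p ∨ s ∧ t ∨ ¬q ∧ t
≡ (s ∨ s ∨ ¬q) ∧ (s ∨ s ∨ t) ∧ (s ∨ t ∨ ¬q) ∧ (s ∨ t ∨ t) ∧ (p ∨ s ∨ ¬q) ∧ (p ∨ s ∨ t) ∧ (p ∨ t ∨ ¬q) ∧ (p ∨ t ∨ t)   (distribute ∨ over ∧)
≡ (s ∨ ¬q) ∧ (s ∨ t) ∧ (p ∨ t)   (simplify)

(s ∨ ¬q) ∧ (s ∨ t) ∧ (p ∨ t)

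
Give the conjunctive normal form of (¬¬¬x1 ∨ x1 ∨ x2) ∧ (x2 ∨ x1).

(¬¬¬x1 ∨ x1 ∨ x2) ∧ (x2 ∨ x1)
≡ (¬x1 ∨ x1 ∨ x2) ∧ (x2 ∨ x1)   — double negation
≡ x2 ∨ x1   — simplify

x2 ∨ x1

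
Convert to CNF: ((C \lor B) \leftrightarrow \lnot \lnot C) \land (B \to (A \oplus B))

((C \lor B) \leftrightarrow \lnot \lnot C) \land (B \to (A \oplus B))
= ((C \lor B) \to \lnot \lnot C) \land (\lnot \lnot C \to (C \lor B)) \land (B \to (A \oplus B))
= (\lnot (C \lor B) \lor \lnot \lnot C) \land (\lnot \lnot C \to (C \lor B)) \land (B \to (A \oplus B))
= (\lnot (C \lor B) \lor \lnot \lnot C) \land (\lnot \lnot \lnot C \lor C \lor B) \land (B \to (A \oplus B))
= (\lnot (C \lor B) \lor \lnot \lnot C) \land (\lnot \lnot \lnot C \lor C \lor B) \land (\lnot B \lor (A \oplus B))
= (\lnot (C \lor B) \lor \lnot \lnot C) \land (\lnot \lnot \lnot C \lor C \lor B) \land (\lnot B \lor ((A \lor B) \land \lnot (A \land B)))
= ((\lnot C \land \lnot B) \lor \lnot \lnot C) \land (\lnot \lnot \lnot C \lor C \lor B) \land (\lnot B \lor ((A \lor B) \land \lnot (A \land B)))
= ((\lnot C \land \lnot B) \lor C) \land (\lnot \lnot \lnot C \lor C \lor B) \land (\lnot B \lor ((A \lor B) \land \lnot (A \land B)))
= ((\lnot C \land \lnot B) \lor C) \land (\lnot C \lor C \lor B) \land (\lnot B \lor ((A \lor B) \land \lnot (A \land B)))
= ((\lnot C \land \lnot B) \lor C) \land (\lnot C \lor C \lor B) \land (\lnot B \lor ((A \lor B) \land (\lnot A \lor \lnot B)))
= (\lnot C \lor C) \land (\lnot B \lor C) \land (\lnot C \lor C \lor B) \land (\lnot B \lor A \lor B) \land (\lnot B \lor \lnot A \lor \lnot B)
= (\lnot B \lor C) \land (\lnot B \lor \lnot A)

(\lnot B \lor C) \land (\lnot B \lor \lnot A)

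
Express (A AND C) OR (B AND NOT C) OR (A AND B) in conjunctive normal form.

(A OR B) AND (A OR NOT C) AND (C OR B)

(A AND C) OR (B AND NOT C) OR (A AND B)
≡ (A OR B OR A) AND (A OR B OR B) AND (A OR NOT C OR A) AND (A OR NOT C OR B) AND (C OR B OR A) AND (C OR B OR B) AND (C OR NOT C OR A) AND (C OR NOT C OR B)   (distribute OR over AND)
≡ (A OR B) AND (A OR NOT C) AND (C OR B)   (simplify)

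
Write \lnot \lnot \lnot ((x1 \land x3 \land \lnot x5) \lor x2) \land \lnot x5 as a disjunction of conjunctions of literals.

(\lnot x1 \land \lnot x2 \land \lnot x5) \lor (\lnot x3 \land \lnot x2 \land \lnot x5)

\lnot \lnot \lnot ((x1 \land x3 \land \lnot x5) \lor x2) \land \lnot x5
≡ \lnot ((x1 \land x3 \land \lnot x5) \lor x2) \land \lnot x5   [double negation]
≡ \lnot (x1 \land x3 \land \lnot x5) \land \lnot x2 \land \lnot x5   [De Morgan]
≡ (\lnot x1 \lor \lnot x3 \lor \lnot \lnot x5) \land \lnot x2 \land \lnot x5   [De Morgan]
≡ (\lnot x1 \lor \lnot x3 \lor x5) \land \lnot x2 \land \lnot x5   [double negation]
≡ (\lnot x1 \land \lnot x2 \land \lnot x5) \lor (\lnot x3 \land \lnot x2 \land \lnot x5) \lor (x5 \land \lnot x2 \land \lnot x5)   [distribute \land over \lor]
≡ (\lnot x1 \land \lnot x2 \land \lnot x5) \lor (\lnot x3 \land \lnot x2 \land \lnot x5)   [simplify]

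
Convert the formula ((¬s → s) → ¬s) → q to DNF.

s ∨ q

((¬s → s) → ¬s) → q
≡ ¬((¬s → s) → ¬s) ∨ q   [eliminate →]
≡ ¬(¬(¬s → s) ∨ ¬s) ∨ q   [eliminate →]
≡ ¬(¬(¬¬s ∨ s) ∨ ¬s) ∨ q   [eliminate →]
≡ (¬¬(¬¬s ∨ s) ∧ ¬¬s) ∨ q   [De Morgan]
≡ ((¬¬s ∨ s) ∧ ¬¬s) ∨ q   [double negation]
≡ ((s ∨ s) ∧ ¬¬s) ∨ q   [double negation]
≡ ((s ∨ s) ∧ s) ∨ q   [double negation]
≡ (s ∧ s) ∨ (s ∧ s) ∨ q   [distribute ∧ over ∨]
≡ s ∨ q   [simplify]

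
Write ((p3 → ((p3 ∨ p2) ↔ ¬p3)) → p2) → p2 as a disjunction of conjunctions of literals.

(¬p3 ∧ ¬p2) ∨ p2

((p3 → ((p3 ∨ p2) ↔ ¬p3)) → p2) → p2
⇔ ¬((p3 → ((p3 ∨ p2) ↔ ¬p3)) → p2) ∨ p2
⇔ ¬(¬(p3 → ((p3 ∨ p2) ↔ ¬p3)) ∨ p2) ∨ p2
⇔ ¬(¬(¬p3 ∨ ((p3 ∨ p2) ↔ ¬p3)) ∨ p2) ∨ p2
⇔ ¬(¬(¬p3 ∨ (((p3 ∨ p2) → ¬p3) ∧ (¬p3 → (p3 ∨ p2)))) ∨ p2) ∨ p2
⇔ ¬(¬(¬p3 ∨ ((¬(p3 ∨ p2) ∨ ¬p3) ∧ (¬p3 → (p3 ∨ p2)))) ∨ p2) ∨ p2
⇔ ¬(¬(¬p3 ∨ ((¬(p3 ∨ p2) ∨ ¬p3) ∧ (¬¬p3 ∨ p3 ∨ p2))) ∨ p2) ∨ p2
⇔ (¬¬(¬p3 ∨ ((¬(p3 ∨ p2) ∨ ¬p3) ∧ (¬¬p3 ∨ p3 ∨ p2))) ∧ ¬p2) ∨ p2
⇔ ((¬p3 ∨ ((¬(p3 ∨ p2) ∨ ¬p3) ∧ (¬¬p3 ∨ p3 ∨ p2))) ∧ ¬p2) ∨ p2
⇔ ((¬p3 ∨ (((¬p3 ∧ ¬p2) ∨ ¬p3) ∧ (¬¬p3 ∨ p3 ∨ p2))) ∧ ¬p2) ∨ p2
⇔ ((¬p3 ∨ (((¬p3 ∧ ¬p2) ∨ ¬p3) ∧ (p3 ∨ p3 ∨ p2))) ∧ ¬p2) ∨ p2
⇔ (¬p3 ∧ ¬p2) ∨ (¬p3 ∧ ¬p2 ∧ p3 ∧ ¬p2) ∨ (¬p3 ∧ ¬p2 ∧ p3 ∧ ¬p2) ∨ (¬p3 ∧ ¬p2 ∧ p2 ∧ ¬p2) ∨ (¬p3 ∧ p3 ∧ ¬p2) ∨ (¬p3 ∧ p3 ∧ ¬p2) ∨ (¬p3 ∧ p2 ∧ ¬p2) ∨ p2
⇔ (¬p3 ∧ ¬p2) ∨ p2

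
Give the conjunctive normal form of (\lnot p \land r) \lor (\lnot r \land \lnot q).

(\lnot p \land r) \lor (\lnot r \land \lnot q)
≡ (\lnot p \lor \lnot r) \land (\lnot p \lor \lnot q) \land (r \lor \lnot r) \land (r \lor \lnot q)   [distribute \lor over \land]
≡ (\lnot p \lor \lnot r) \land (\lnot p \lor \lnot q) \land (r \lor \lnot q)   [simplify]

(\lnot p \lor \lnot r) \land (\lnot p \lor \lnot q) \land (r \lor \lnot q)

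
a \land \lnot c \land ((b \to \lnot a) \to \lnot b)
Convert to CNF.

a \land \lnot c

a \land \lnot c \land ((b \to \lnot a) \to \lnot b)
≡ a \land \lnot c \land (\lnot (b \to \lnot a) \lor \lnot b)   [eliminate \to]
≡ a \land \lnot c \land (\lnot (\lnot b \lor \lnot a) \lor \lnot b)   [eliminate \to]
≡ a \land \lnot c \land ((\lnot \lnot b \land \lnot \lnot a) \lor \lnot b)   [De Morgan]
≡ a \land \lnot c \land ((b \land \lnot \lnot a) \lor \lnot b)   [double negation]
≡ a \land \lnot c \land ((b \land a) \lor \lnot b)   [double negation]
≡ a \land \lnot c \land (b \lor \lnot b) \land (a \lor \lnot b)   [distribute \lor over \land]
≡ a \land \lnot c   [simplify]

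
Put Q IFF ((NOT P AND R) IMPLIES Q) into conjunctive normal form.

(NOT P OR Q) AND (R OR Q)

Q IFF ((NOT P AND R) IMPLIES Q)
≡ (Q IMPLIES ((NOT P AND R) IMPLIES Q)) AND (((NOT P AND R) IMPLIES Q) IMPLIES Q)   [eliminate IFF]
≡ (NOT Q OR ((NOT P AND R) IMPLIES Q)) AND (((NOT P AND R) IMPLIES Q) IMPLIES Q)   [eliminate IMPLIES]
≡ (NOT Q OR NOT (NOT P AND R) OR Q) AND (((NOT P AND R) IMPLIES Q) IMPLIES Q)   [eliminate IMPLIES]
≡ (NOT Q OR NOT (NOT P AND R) OR Q) AND (NOT ((NOT P AND R) IMPLIES Q) OR Q)   [eliminate IMPLIES]
≡ (NOT Q OR NOT (NOT P AND R) OR Q) AND (NOT (NOT (NOT P AND R) OR Q) OR Q)   [eliminate IMPLIES]
≡ (NOT Q OR NOT NOT P OR NOT R OR Q) AND (NOT (NOT (NOT P AND R) OR Q) OR Q)   [De Morgan]
≡ (NOT Q OR P OR NOT R OR Q) AND (NOT (NOT (NOT P AND R) OR Q) OR Q)   [double negation]
≡ (NOT Q OR P OR NOT R OR Q) AND ((NOT NOT (NOT P AND R) AND NOT Q) OR Q)   [De Morgan]
≡ (NOT Q OR P OR NOT R OR Q) AND ((NOT P AND R AND NOT Q) OR Q)   [double negation]
≡ (NOT Q OR P OR NOT R OR Q) AND (NOT P OR Q) AND (R OR Q) AND (NOT Q OR Q)   [distribute OR over AND]
≡ (NOT P OR Q) AND (R OR Q)   [simplify]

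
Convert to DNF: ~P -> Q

~P -> Q
≡ ~~P | Q   [eliminate ->]
≡ P | Q   [double negation]

P | Q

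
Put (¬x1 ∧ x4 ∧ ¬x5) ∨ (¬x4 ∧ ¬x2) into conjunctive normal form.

(¬x1 ∨ ¬x4) ∧ (¬x1 ∨ ¬x2) ∧ (x4 ∨ ¬x2) ∧ (¬x5 ∨ ¬x4) ∧ (¬x5 ∨ ¬x2)

(¬x1 ∧ x4 ∧ ¬x5) ∨ (¬x4 ∧ ¬x2)
≡ (¬x1 ∨ ¬x4) ∧ (¬x1 ∨ ¬x2) ∧ (x4 ∨ ¬x4) ∧ (x4 ∨ ¬x2) ∧ (¬x5 ∨ ¬x4) ∧ (¬x5 ∨ ¬x2)   — distribute ∨ over ∧
≡ (¬x1 ∨ ¬x4) ∧ (¬x1 ∨ ¬x2) ∧ (x4 ∨ ¬x2) ∧ (¬x5 ∨ ¬x4) ∧ (¬x5 ∨ ¬x2)   — simplify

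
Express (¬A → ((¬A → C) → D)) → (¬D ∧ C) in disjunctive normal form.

¬D ∧ C

(¬A → ((¬A → C) → D)) → (¬D ∧ C)
≡ ¬(¬A → ((¬A → C) → D)) ∨ (¬D ∧ C)   (eliminate →)
≡ ¬(¬¬A ∨ ((¬A → C) → D)) ∨ (¬D ∧ C)   (eliminate →)
≡ ¬(¬¬A ∨ ¬(¬A → C) ∨ D) ∨ (¬D ∧ C)   (eliminate →)
≡ ¬(¬¬A ∨ ¬(¬¬A ∨ C) ∨ D) ∨ (¬D ∧ C)   (eliminate →)
≡ (¬¬¬A ∧ ¬¬(¬¬A ∨ C) ∧ ¬D) ∨ (¬D ∧ C)   (De Morgan)
≡ (¬A ∧ ¬¬(¬¬A ∨ C) ∧ ¬D) ∨ (¬D ∧ C)   (double negation)
≡ (¬A ∧ (¬¬A ∨ C) ∧ ¬D) ∨ (¬D ∧ C)   (double negation)
≡ (¬A ∧ (A ∨ C) ∧ ¬D) ∨ (¬D ∧ C)   (double negation)
≡ (¬A ∧ A ∧ ¬D) ∨ (¬A ∧ C ∧ ¬D) ∨ (¬D ∧ C)   (distribute ∧ over ∨)
≡ ¬D ∧ C   (simplify)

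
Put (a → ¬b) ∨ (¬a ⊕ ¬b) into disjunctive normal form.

(a → ¬b) ∨ (¬a ⊕ ¬b)
= ¬a ∨ ¬b ∨ (¬a ⊕ ¬b)   [eliminate →]
= ¬a ∨ ¬b ∨ (¬a ∧ ¬¬b) ∨ (¬¬a ∧ ¬b)   [expand ⊕]
= ¬a ∨ ¬b ∨ (¬a ∧ b) ∨ (¬¬a ∧ ¬b)   [double negation]
= ¬a ∨ ¬b ∨ (¬a ∧ b) ∨ (a ∧ ¬b)   [double negation]
= ¬a ∨ ¬b   [simplify]

¬a ∨ ¬b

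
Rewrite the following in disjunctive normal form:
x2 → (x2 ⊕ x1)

x2 → (x2 ⊕ x1)
≡ ¬x2 ∨ (x2 ⊕ x1)   [eliminate →]
≡ ¬x2 ∨ (x2 ∧ ¬x1) ∨ (¬x2 ∧ x1)   [expand ⊕]
≡ ¬x2 ∨ (x2 ∧ ¬x1)   [simplify]

¬x2 ∨ (x2 ∧ ¬x1)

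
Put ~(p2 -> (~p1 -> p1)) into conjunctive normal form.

~(p2 -> (~p1 -> p1))
≡ ~(~p2 | (~p1 -> p1))   (eliminate ->)
≡ ~(~p2 | ~~p1 | p1)   (eliminate ->)
≡ ~~p2 & ~~~p1 & ~p1   (De Morgan)
≡ p2 & ~~~p1 & ~p1   (double negation)
≡ p2 & ~p1 & ~p1   (double negation)
≡ p2 & ~p1   (simplify)

p2 & ~p1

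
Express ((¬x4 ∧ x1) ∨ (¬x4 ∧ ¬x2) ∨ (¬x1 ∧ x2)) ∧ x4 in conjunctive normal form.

(¬x4 ∨ ¬x1) ∧ (¬x4 ∨ x2) ∧ x4

((¬x4 ∧ x1) ∨ (¬x4 ∧ ¬x2) ∨ (¬x1 ∧ x2)) ∧ x4
≡ (¬x4 ∨ ¬x4 ∨ ¬x1) ∧ (¬x4 ∨ ¬x4 ∨ x2) ∧ (¬x4 ∨ ¬x2 ∨ ¬x1) ∧ (¬x4 ∨ ¬x2 ∨ x2) ∧ (x1 ∨ ¬x4 ∨ ¬x1) ∧ (x1 ∨ ¬x4 ∨ x2) ∧ (x1 ∨ ¬x2 ∨ ¬x1) ∧ (x1 ∨ ¬x2 ∨ x2) ∧ x4   [distribute ∨ over ∧]
≡ (¬x4 ∨ ¬x1) ∧ (¬x4 ∨ x2) ∧ x4   [simplify]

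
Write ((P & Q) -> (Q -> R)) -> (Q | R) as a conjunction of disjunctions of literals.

Q | R

((P & Q) -> (Q -> R)) -> (Q | R)
≡ ~((P & Q) -> (Q -> R)) | Q | R
≡ ~(~(P & Q) | (Q -> R)) | Q | R
≡ ~(~(P & Q) | ~Q | R) | Q | R
≡ (~~(P & Q) & ~~Q & ~R) | Q | R
≡ (P & Q & ~~Q & ~R) | Q | R
≡ (P & Q & Q & ~R) | Q | R
≡ (P | Q | R) & (Q | Q | R) & (Q | Q | R) & (~R | Q | R)
≡ Q | R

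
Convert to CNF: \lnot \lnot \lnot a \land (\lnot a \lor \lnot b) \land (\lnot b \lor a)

\lnot \lnot \lnot a \land (\lnot a \lor \lnot b) \land (\lnot b \lor a)
⇔ \lnot a \land (\lnot a \lor \lnot b) \land (\lnot b \lor a)   [double negation]
⇔ \lnot a \land (\lnot b \lor a)   [simplify]

\lnot a \land (\lnot b \lor a)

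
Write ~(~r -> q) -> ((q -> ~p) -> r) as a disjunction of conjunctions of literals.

~(~r -> q) -> ((q -> ~p) -> r)
= ~~(~r -> q) | ((q -> ~p) -> r)   — eliminate ->
= ~~(~~r | q) | ((q -> ~p) -> r)   — eliminate ->
= ~~(~~r | q) | ~(q -> ~p) | r   — eliminate ->
= ~~(~~r | q) | ~(~q | ~p) | r   — eliminate ->
= ~~r | q | ~(~q | ~p) | r   — double negation
= r | q | ~(~q | ~p) | r   — double negation
= r | q | (~~q & ~~p) | r   — De Morgan
= r | q | (q & ~~p) | r   — double negation
= r | q | (q & p) | r   — double negation
= r | q   — simplify

r | q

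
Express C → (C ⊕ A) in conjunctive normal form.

C → (C ⊕ A)
≡ ¬C ∨ (C ⊕ A)   [eliminate →]
≡ ¬C ∨ ((C ∨ A) ∧ ¬(C ∧ A))   [expand ⊕]
≡ ¬C ∨ ((C ∨ A) ∧ (¬C ∨ ¬A))   [De Morgan]
≡ (¬C ∨ C ∨ A) ∧ (¬C ∨ ¬C ∨ ¬A)   [distribute ∨ over ∧]
≡ ¬C ∨ ¬A   [simplify]

¬C ∨ ¬A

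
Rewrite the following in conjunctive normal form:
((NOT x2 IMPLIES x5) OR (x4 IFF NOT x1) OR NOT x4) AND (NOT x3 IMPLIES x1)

(x2 OR x5 OR NOT x4 OR NOT x1) AND (x3 OR x1)

((NOT x2 IMPLIES x5) OR (x4 IFF NOT x1) OR NOT x4) AND (NOT x3 IMPLIES x1)
= (NOT NOT x2 OR x5 OR (x4 IFF NOT x1) OR NOT x4) AND (NOT x3 IMPLIES x1)
= (NOT NOT x2 OR x5 OR ((x4 IMPLIES NOT x1) AND (NOT x1 IMPLIES x4)) OR NOT x4) AND (NOT x3 IMPLIES x1)
= (NOT NOT x2 OR x5 OR ((NOT x4 OR NOT x1) AND (NOT x1 IMPLIES x4)) OR NOT x4) AND (NOT x3 IMPLIES x1)
= (NOT NOT x2 OR x5 OR ((NOT x4 OR NOT x1) AND (NOT NOT x1 OR x4)) OR NOT x4) AND (NOT x3 IMPLIES x1)
= (NOT NOT x2 OR x5 OR ((NOT x4 OR NOT x1) AND (NOT NOT x1 OR x4)) OR NOT x4) AND (NOT NOT x3 OR x1)
= (x2 OR x5 OR ((NOT x4 OR NOT x1) AND (NOT NOT x1 OR x4)) OR NOT x4) AND (NOT NOT x3 OR x1)
= (x2 OR x5 OR ((NOT x4 OR NOT x1) AND (x1 OR x4)) OR NOT x4) AND (NOT NOT x3 OR x1)
= (x2 OR x5 OR ((NOT x4 OR NOT x1) AND (x1 OR x4)) OR NOT x4) AND (x3 OR x1)
= (x2 OR x5 OR NOT x4 OR NOT x1 OR NOT x4) AND (x2 OR x5 OR x1 OR x4 OR NOT x4) AND (x3 OR x1)
= (x2 OR x5 OR NOT x4 OR NOT x1) AND (x3 OR x1)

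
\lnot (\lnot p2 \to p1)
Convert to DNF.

\lnot (\lnot p2 \to p1)
≡ \lnot (\lnot \lnot p2 \lor p1)   [eliminate \to]
≡ \lnot \lnot \lnot p2 \land \lnot p1   [De Morgan]
≡ \lnot p2 \land \lnot p1   [double negation]

\lnot p2 \land \lnot p1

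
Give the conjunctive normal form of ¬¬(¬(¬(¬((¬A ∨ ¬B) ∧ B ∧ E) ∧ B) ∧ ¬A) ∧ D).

(A ∨ ¬B ∨ ¬E) ∧ (B ∨ A) ∧ D

¬¬(¬(¬(¬((¬A ∨ ¬B) ∧ B ∧ E) ∧ B) ∧ ¬A) ∧ D)
≡ ¬(¬(¬((¬A ∨ ¬B) ∧ B ∧ E) ∧ B) ∧ ¬A) ∧ D
≡ (¬¬(¬((¬A ∨ ¬B) ∧ B ∧ E) ∧ B) ∨ ¬¬A) ∧ D
≡ ((¬((¬A ∨ ¬B) ∧ B ∧ E) ∧ B) ∨ ¬¬A) ∧ D
≡ (((¬(¬A ∨ ¬B) ∨ ¬B ∨ ¬E) ∧ B) ∨ ¬¬A) ∧ D
≡ ((((¬¬A ∧ ¬¬B) ∨ ¬B ∨ ¬E) ∧ B) ∨ ¬¬A) ∧ D
≡ ((((A ∧ ¬¬B) ∨ ¬B ∨ ¬E) ∧ B) ∨ ¬¬A) ∧ D
≡ ((((A ∧ B) ∨ ¬B ∨ ¬E) ∧ B) ∨ ¬¬A) ∧ D
≡ ((((A ∧ B) ∨ ¬B ∨ ¬E) ∧ B) ∨ A) ∧ D
≡ (A ∨ ¬B ∨ ¬E ∨ A) ∧ (B ∨ ¬B ∨ ¬E ∨ A) ∧ (B ∨ A) ∧ D
≡ (A ∨ ¬B ∨ ¬E) ∧ (B ∨ A) ∧ D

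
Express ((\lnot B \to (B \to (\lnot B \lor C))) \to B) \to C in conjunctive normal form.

\lnot B \lor C

((\lnot B \to (B \to (\lnot B \lor C))) \to B) \to C
⇔ \lnot ((\lnot B \to (B \to (\lnot B \lor C))) \to B) \lor C   [eliminate \to]
⇔ \lnot (\lnot (\lnot B \to (B \to (\lnot B \lor C))) \lor B) \lor C   [eliminate \to]
⇔ \lnot (\lnot (\lnot \lnot B \lor (B \to (\lnot B \lor C))) \lor B) \lor C   [eliminate \to]
⇔ \lnot (\lnot (\lnot \lnot B \lor \lnot B \lor \lnot B \lor C) \lor B) \lor C   [eliminate \to]
⇔ (\lnot \lnot (\lnot \lnot B \lor \lnot B \lor \lnot B \lor C) \land \lnot B) \lor C   [De Morgan]
⇔ ((\lnot \lnot B \lor \lnot B \lor \lnot B \lor C) \land \lnot B) \lor C   [double negation]
⇔ ((B \lor \lnot B \lor \lnot B \lor C) \land \lnot B) \lor C   [double negation]
⇔ (B \lor \lnot B \lor \lnot B \lor C \lor C) \land (\lnot B \lor C)   [distribute \lor over \land]
⇔ \lnot B \lor C   [simplify]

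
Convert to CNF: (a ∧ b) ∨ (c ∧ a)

a ∧ (b ∨ c)

(a ∧ b) ∨ (c ∧ a)
≡ (a ∨ c) ∧ (a ∨ a) ∧ (b ∨ c) ∧ (b ∨ a)   [distribute ∨ over ∧]
≡ a ∧ (b ∨ c)   [simplify]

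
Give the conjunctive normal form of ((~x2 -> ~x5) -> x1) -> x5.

((~x2 -> ~x5) -> x1) -> x5
⇔ ~((~x2 -> ~x5) -> x1) | x5
⇔ ~(~(~x2 -> ~x5) | x1) | x5
⇔ ~(~(~~x2 | ~x5) | x1) | x5
⇔ (~~(~~x2 | ~x5) & ~x1) | x5
⇔ ((~~x2 | ~x5) & ~x1) | x5
⇔ ((x2 | ~x5) & ~x1) | x5
⇔ (x2 | ~x5 | x5) & (~x1 | x5)
⇔ ~x1 | x5

~x1 | x5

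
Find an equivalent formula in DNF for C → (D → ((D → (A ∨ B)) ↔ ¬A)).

¬C ∨ ¬D ∨ (¬A ∧ B)

C → (D → ((D → (A ∨ B)) ↔ ¬A))
⇔ ¬C ∨ (D → ((D → (A ∨ B)) ↔ ¬A))   — eliminate →
⇔ ¬C ∨ ¬D ∨ ((D → (A ∨ B)) ↔ ¬A)   — eliminate →
⇔ ¬C ∨ ¬D ∨ (((D → (A ∨ B)) → ¬A) ∧ (¬A → (D → (A ∨ B))))   — eliminate ↔
⇔ ¬C ∨ ¬D ∨ ((¬(D → (A ∨ B)) ∨ ¬A) ∧ (¬A → (D → (A ∨ B))))   — eliminate →
⇔ ¬C ∨ ¬D ∨ ((¬(¬D ∨ A ∨ B) ∨ ¬A) ∧ (¬A → (D → (A ∨ B))))   — eliminate →
⇔ ¬C ∨ ¬D ∨ ((¬(¬D ∨ A ∨ B) ∨ ¬A) ∧ (¬¬A ∨ (D → (A ∨ B))))   — eliminate →
⇔ ¬C ∨ ¬D ∨ ((¬(¬D ∨ A ∨ B) ∨ ¬A) ∧ (¬¬A ∨ ¬D ∨ A ∨ B))   — eliminate →
⇔ ¬C ∨ ¬D ∨ (((¬¬D ∧ ¬A ∧ ¬B) ∨ ¬A) ∧ (¬¬A ∨ ¬D ∨ A ∨ B))   — De Morgan
⇔ ¬C ∨ ¬D ∨ (((D ∧ ¬A ∧ ¬B) ∨ ¬A) ∧ (¬¬A ∨ ¬D ∨ A ∨ B))   — double negation
⇔ ¬C ∨ ¬D ∨ (((D ∧ ¬A ∧ ¬B) ∨ ¬A) ∧ (A ∨ ¬D ∨ A ∨ B))   — double negation
⇔ ¬C ∨ ¬D ∨ (D ∧ ¬A ∧ ¬B ∧ A) ∨ (D ∧ ¬A ∧ ¬B ∧ ¬D) ∨ (D ∧ ¬A ∧ ¬B ∧ A) ∨ (D ∧ ¬A ∧ ¬B ∧ B) ∨ (¬A ∧ A) ∨ (¬A ∧ ¬D) ∨ (¬A ∧ A) ∨ (¬A ∧ B)   — distribute ∧ over ∨
⇔ ¬C ∨ ¬D ∨ (¬A ∧ B)   — simplify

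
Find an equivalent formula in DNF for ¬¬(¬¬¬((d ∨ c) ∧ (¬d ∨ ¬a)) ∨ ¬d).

¬¬(¬¬¬((d ∨ c) ∧ (¬d ∨ ¬a)) ∨ ¬d)
≡ ¬¬¬((d ∨ c) ∧ (¬d ∨ ¬a)) ∨ ¬d   (double negation)
≡ ¬((d ∨ c) ∧ (¬d ∨ ¬a)) ∨ ¬d   (double negation)
≡ ¬(d ∨ c) ∨ ¬(¬d ∨ ¬a) ∨ ¬d   (De Morgan)
≡ ¬d ∧ ¬c ∨ ¬(¬d ∨ ¬a) ∨ ¬d   (De Morgan)
≡ ¬d ∧ ¬c ∨ ¬¬d ∧ ¬¬a ∨ ¬d   (De Morgan)
≡ ¬d ∧ ¬c ∨ d ∧ ¬¬a ∨ ¬d   (double negation)
≡ ¬d ∧ ¬c ∨ d ∧ a ∨ ¬d   (double negation)
≡ d ∧ a ∨ ¬d   (simplify)

d ∧ a ∨ ¬d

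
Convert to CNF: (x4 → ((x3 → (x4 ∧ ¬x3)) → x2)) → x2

(x4 → ((x3 → (x4 ∧ ¬x3)) → x2)) → x2
⇔ ¬(x4 → ((x3 → (x4 ∧ ¬x3)) → x2)) ∨ x2   [eliminate →]
⇔ ¬(¬x4 ∨ ((x3 → (x4 ∧ ¬x3)) → x2)) ∨ x2   [eliminate →]
⇔ ¬(¬x4 ∨ ¬(x3 → (x4 ∧ ¬x3)) ∨ x2) ∨ x2   [eliminate →]
⇔ ¬(¬x4 ∨ ¬(¬x3 ∨ (x4 ∧ ¬x3)) ∨ x2) ∨ x2   [eliminate →]
⇔ (¬¬x4 ∧ ¬¬(¬x3 ∨ (x4 ∧ ¬x3)) ∧ ¬x2) ∨ x2   [De Morgan]
⇔ (x4 ∧ ¬¬(¬x3 ∨ (x4 ∧ ¬x3)) ∧ ¬x2) ∨ x2   [double negation]
⇔ (x4 ∧ (¬x3 ∨ (x4 ∧ ¬x3)) ∧ ¬x2) ∨ x2   [double negation]
⇔ (x4 ∨ x2) ∧ (¬x3 ∨ x4 ∨ x2) ∧ (¬x3 ∨ ¬x3 ∨ x2) ∧ (¬x2 ∨ x2)   [distribute ∨ over ∧]
⇔ (x4 ∨ x2) ∧ (¬x3 ∨ x2)   [simplify]

(x4 ∨ x2) ∧ (¬x3 ∨ x2)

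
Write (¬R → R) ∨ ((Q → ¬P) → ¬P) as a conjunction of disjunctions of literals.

R ∨ Q ∨ ¬P

(¬R → R) ∨ ((Q → ¬P) → ¬P)
≡ ¬¬R ∨ R ∨ ((Q → ¬P) → ¬P)   — eliminate →
≡ ¬¬R ∨ R ∨ ¬(Q → ¬P) ∨ ¬P   — eliminate →
≡ ¬¬R ∨ R ∨ ¬(¬Q ∨ ¬P) ∨ ¬P   — eliminate →
≡ R ∨ R ∨ ¬(¬Q ∨ ¬P) ∨ ¬P   — double negation
≡ R ∨ R ∨ (¬¬Q ∧ ¬¬P) ∨ ¬P   — De Morgan
≡ R ∨ R ∨ (Q ∧ ¬¬P) ∨ ¬P   — double negation
≡ R ∨ R ∨ (Q ∧ P) ∨ ¬P   — double negation
≡ (R ∨ R ∨ Q ∨ ¬P) ∧ (R ∨ R ∨ P ∨ ¬P)   — distribute ∨ over ∧
≡ R ∨ Q ∨ ¬P   — simplify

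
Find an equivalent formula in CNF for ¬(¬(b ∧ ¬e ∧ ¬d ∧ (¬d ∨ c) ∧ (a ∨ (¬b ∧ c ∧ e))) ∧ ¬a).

¬(¬(b ∧ ¬e ∧ ¬d ∧ (¬d ∨ c) ∧ (a ∨ (¬b ∧ c ∧ e))) ∧ ¬a)
= ¬¬(b ∧ ¬e ∧ ¬d ∧ (¬d ∨ c) ∧ (a ∨ (¬b ∧ c ∧ e))) ∨ ¬¬a   [De Morgan]
= (b ∧ ¬e ∧ ¬d ∧ (¬d ∨ c) ∧ (a ∨ (¬b ∧ c ∧ e))) ∨ ¬¬a   [double negation]
= (b ∧ ¬e ∧ ¬d ∧ (¬d ∨ c) ∧ (a ∨ (¬b ∧ c ∧ e))) ∨ a   [double negation]
= (b ∨ a) ∧ (¬e ∨ a) ∧ (¬d ∨ a) ∧ (¬d ∨ c ∨ a) ∧ (a ∨ ¬b ∨ a) ∧ (a ∨ c ∨ a) ∧ (a ∨ e ∨ a)   [distribute ∨ over ∧]
= (b ∨ a) ∧ (¬e ∨ a) ∧ (¬d ∨ a) ∧ (a ∨ ¬b) ∧ (a ∨ c) ∧ (a ∨ e)   [simplify]

(b ∨ a) ∧ (¬e ∨ a) ∧ (¬d ∨ a) ∧ (a ∨ ¬b) ∧ (a ∨ c) ∧ (a ∨ e)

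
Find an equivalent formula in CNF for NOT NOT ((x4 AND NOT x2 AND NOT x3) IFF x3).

NOT NOT ((x4 AND NOT x2 AND NOT x3) IFF x3)
= NOT NOT (((x4 AND NOT x2 AND NOT x3) IMPLIES x3) AND (x3 IMPLIES (x4 AND NOT x2 AND NOT x3)))   [eliminate IFF]
= NOT NOT ((NOT (x4 AND NOT x2 AND NOT x3) OR x3) AND (x3 IMPLIES (x4 AND NOT x2 AND NOT x3)))   [eliminate IMPLIES]
= NOT NOT ((NOT (x4 AND NOT x2 AND NOT x3) OR x3) AND (NOT x3 OR (x4 AND NOT x2 AND NOT x3)))   [eliminate IMPLIES]
= (NOT (x4 AND NOT x2 AND NOT x3) OR x3) AND (NOT x3 OR (x4 AND NOT x2 AND NOT x3))   [double negation]
= (NOT x4 OR NOT NOT x2 OR NOT NOT x3 OR x3) AND (NOT x3 OR (x4 AND NOT x2 AND NOT x3))   [De Morgan]
= (NOT x4 OR x2 OR NOT NOT x3 OR x3) AND (NOT x3 OR (x4 AND NOT x2 AND NOT x3))   [double negation]
= (NOT x4 OR x2 OR x3 OR x3) AND (NOT x3 OR (x4 AND NOT x2 AND NOT x3))   [double negation]
= (NOT x4 OR x2 OR x3 OR x3) AND (NOT x3 OR x4) AND (NOT x3 OR NOT x2) AND (NOT x3 OR NOT x3)   [distribute OR over AND]
= (NOT x4 OR x2 OR x3) AND NOT x3   [simplify]

(NOT x4 OR x2 OR x3) AND NOT x3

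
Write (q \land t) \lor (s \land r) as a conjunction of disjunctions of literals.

(q \land t) \lor (s \land r)
= (q \lor s) \land (q \lor r) \land (t \lor s) \land (t \lor r)

(q \lor s) \land (q \lor r) \land (t \lor s) \land (t \lor r)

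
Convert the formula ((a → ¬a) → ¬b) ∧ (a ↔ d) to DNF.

((a → ¬a) → ¬b) ∧ (a ↔ d)
≡ (¬(a → ¬a) ∨ ¬b) ∧ (a ↔ d)   [eliminate →]
≡ (¬(¬a ∨ ¬a) ∨ ¬b) ∧ (a ↔ d)   [eliminate →]
≡ (¬(¬a ∨ ¬a) ∨ ¬b) ∧ (a → d) ∧ (d → a)   [eliminate ↔]
≡ (¬(¬a ∨ ¬a) ∨ ¬b) ∧ (¬a ∨ d) ∧ (d → a)   [eliminate →]
≡ (¬(¬a ∨ ¬a) ∨ ¬b) ∧ (¬a ∨ d) ∧ (¬d ∨ a)   [eliminate →]
≡ ((¬¬a ∧ ¬¬a) ∨ ¬b) ∧ (¬a ∨ d) ∧ (¬d ∨ a)   [De Morgan]
≡ ((a ∧ ¬¬a) ∨ ¬b) ∧ (¬a ∨ d) ∧ (¬d ∨ a)   [double negation]
≡ ((a ∧ a) ∨ ¬b) ∧ (¬a ∨ d) ∧ (¬d ∨ a)   [double negation]
≡ (a ∧ a ∧ ¬a ∧ ¬d) ∨ (a ∧ a ∧ ¬a ∧ a) ∨ (a ∧ a ∧ d ∧ ¬d) ∨ (a ∧ a ∧ d ∧ a) ∨ (¬b ∧ ¬a ∧ ¬d) ∨ (¬b ∧ ¬a ∧ a) ∨ (¬b ∧ d ∧ ¬d) ∨ (¬b ∧ d ∧ a)   [distribute ∧ over ∨]
≡ (a ∧ d) ∨ (¬b ∧ ¬a ∧ ¬d)   [simplify]

(a ∧ d) ∨ (¬b ∧ ¬a ∧ ¬d)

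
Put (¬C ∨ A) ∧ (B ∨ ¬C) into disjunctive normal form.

(¬C ∨ A) ∧ (B ∨ ¬C)
= ¬C ∧ B ∨ ¬C ∧ ¬C ∨ A ∧ B ∨ A ∧ ¬C   [distribute ∧ over ∨]
= ¬C ∨ A ∧ B   [simplify]

¬C ∨ A ∧ B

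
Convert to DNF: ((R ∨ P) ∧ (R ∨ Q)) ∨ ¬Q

R ∨ (P ∧ Q) ∨ ¬Q

((R ∨ P) ∧ (R ∨ Q)) ∨ ¬Q
≡ (R ∧ R) ∨ (R ∧ Q) ∨ (P ∧ R) ∨ (P ∧ Q) ∨ ¬Q   [distribute ∧ over ∨]
≡ R ∨ (P ∧ Q) ∨ ¬Q   [simplify]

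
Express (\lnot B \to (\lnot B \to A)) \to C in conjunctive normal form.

(\lnot B \lor C) \land (\lnot A \lor C)

(\lnot B \to (\lnot B \to A)) \to C
≡ \lnot (\lnot B \to (\lnot B \to A)) \lor C   [eliminate \to]
≡ \lnot (\lnot \lnot B \lor (\lnot B \to A)) \lor C   [eliminate \to]
≡ \lnot (\lnot \lnot B \lor \lnot \lnot B \lor A) \lor C   [eliminate \to]
≡ (\lnot \lnot \lnot B \land \lnot \lnot \lnot B \land \lnot A) \lor C   [De Morgan]
≡ (\lnot B \land \lnot \lnot \lnot B \land \lnot A) \lor C   [double negation]
≡ (\lnot B \land \lnot B \land \lnot A) \lor C   [double negation]
≡ (\lnot B \lor C) \land (\lnot B \lor C) \land (\lnot A \lor C)   [distribute \lor over \land]
≡ (\lnot B \lor C) \land (\lnot A \lor C)   [simplify]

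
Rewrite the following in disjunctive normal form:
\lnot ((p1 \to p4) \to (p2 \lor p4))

\lnot p1 \land \lnot p2 \land \lnot p4

\lnot ((p1 \to p4) \to (p2 \lor p4))
⇔ \lnot (\lnot (p1 \to p4) \lor p2 \lor p4)   — eliminate \to
⇔ \lnot (\lnot (\lnot p1 \lor p4) \lor p2 \lor p4)   — eliminate \to
⇔ \lnot \lnot (\lnot p1 \lor p4) \land \lnot p2 \land \lnot p4   — De Morgan
⇔ (\lnot p1 \lor p4) \land \lnot p2 \land \lnot p4   — double negation
⇔ (\lnot p1 \land \lnot p2 \land \lnot p4) \lor (p4 \land \lnot p2 \land \lnot p4)   — distribute \land over \lor
⇔ \lnot p1 \land \lnot p2 \land \lnot p4   — simplify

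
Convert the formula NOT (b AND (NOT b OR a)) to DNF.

NOT b OR (b AND NOT a)

NOT (b AND (NOT b OR a))
= NOT b OR NOT (NOT b OR a)   (De Morgan)
= NOT b OR (NOT NOT b AND NOT a)   (De Morgan)
= NOT b OR (b AND NOT a)   (double negation)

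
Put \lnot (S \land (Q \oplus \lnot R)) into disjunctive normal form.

\lnot S \lor (\lnot Q \land R) \lor (\lnot R \land Q)

\lnot (S \land (Q \oplus \lnot R))
⇔ \lnot (S \land ((Q \land \lnot \lnot R) \lor (\lnot Q \land \lnot R)))   [expand \oplus]
⇔ \lnot S \lor \lnot ((Q \land \lnot \lnot R) \lor (\lnot Q \land \lnot R))   [De Morgan]
⇔ \lnot S \lor (\lnot (Q \land \lnot \lnot R) \land \lnot (\lnot Q \land \lnot R))   [De Morgan]
⇔ \lnot S \lor ((\lnot Q \lor \lnot \lnot \lnot R) \land \lnot (\lnot Q \land \lnot R))   [De Morgan]
⇔ \lnot S \lor ((\lnot Q \lor \lnot R) \land \lnot (\lnot Q \land \lnot R))   [double negation]
⇔ \lnot S \lor ((\lnot Q \lor \lnot R) \land (\lnot \lnot Q \lor \lnot \lnot R))   [De Morgan]
⇔ \lnot S \lor ((\lnot Q \lor \lnot R) \land (Q \lor \lnot \lnot R))   [double negation]
⇔ \lnot S \lor ((\lnot Q \lor \lnot R) \land (Q \lor R))   [double negation]
⇔ \lnot S \lor (\lnot Q \land Q) \lor (\lnot Q \land R) \lor (\lnot R \land Q) \lor (\lnot R \land R)   [distribute \land over \lor]
⇔ \lnot S \lor (\lnot Q \land R) \lor (\lnot R \land Q)   [simplify]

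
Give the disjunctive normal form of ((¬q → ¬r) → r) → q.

¬r ∨ q

((¬q → ¬r) → r) → q
= ¬((¬q → ¬r) → r) ∨ q
= ¬(¬(¬q → ¬r) ∨ r) ∨ q
= ¬(¬(¬¬q ∨ ¬r) ∨ r) ∨ q
= (¬¬(¬¬q ∨ ¬r) ∧ ¬r) ∨ q
= ((¬¬q ∨ ¬r) ∧ ¬r) ∨ q
= ((q ∨ ¬r) ∧ ¬r) ∨ q
= (q ∧ ¬r) ∨ (¬r ∧ ¬r) ∨ q
= ¬r ∨ q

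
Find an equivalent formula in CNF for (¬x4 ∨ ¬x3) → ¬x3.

(¬x4 ∨ ¬x3) → ¬x3
= ¬(¬x4 ∨ ¬x3) ∨ ¬x3   [eliminate →]
= (¬¬x4 ∧ ¬¬x3) ∨ ¬x3   [De Morgan]
= (x4 ∧ ¬¬x3) ∨ ¬x3   [double negation]
= (x4 ∧ x3) ∨ ¬x3   [double negation]
= (x4 ∨ ¬x3) ∧ (x3 ∨ ¬x3)   [distribute ∨ over ∧]
= x4 ∨ ¬x3   [simplify]

x4 ∨ ¬x3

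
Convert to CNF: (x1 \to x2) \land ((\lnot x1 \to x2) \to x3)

(\lnot x1 \lor x2) \land (\lnot x1 \lor x3) \land (\lnot x2 \lor x3)

(x1 \to x2) \land ((\lnot x1 \to x2) \to x3)
≡ (\lnot x1 \lor x2) \land ((\lnot x1 \to x2) \to x3)   [eliminate \to]
≡ (\lnot x1 \lor x2) \land (\lnot (\lnot x1 \to x2) \lor x3)   [eliminate \to]
≡ (\lnot x1 \lor x2) \land (\lnot (\lnot \lnot x1 \lor x2) \lor x3)   [eliminate \to]
≡ (\lnot x1 \lor x2) \land (\lnot \lnot \lnot x1 \land \lnot x2 \lor x3)   [De Morgan]
≡ (\lnot x1 \lor x2) \land (\lnot x1 \land \lnot x2 \lor x3)   [double negation]
≡ (\lnot x1 \lor x2) \land (\lnot x1 \lor x3) \land (\lnot x2 \lor x3)   [distribute \lor over \land]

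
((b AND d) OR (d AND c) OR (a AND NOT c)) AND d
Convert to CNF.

((b AND d) OR (d AND c) OR (a AND NOT c)) AND d
⇔ (b OR d OR a) AND (b OR d OR NOT c) AND (b OR c OR a) AND (b OR c OR NOT c) AND (d OR d OR a) AND (d OR d OR NOT c) AND (d OR c OR a) AND (d OR c OR NOT c) AND d
⇔ (b OR c OR a) AND d

(b OR c OR a) AND d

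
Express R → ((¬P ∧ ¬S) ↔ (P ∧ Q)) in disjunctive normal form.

R → ((¬P ∧ ¬S) ↔ (P ∧ Q))
≡ ¬R ∨ ((¬P ∧ ¬S) ↔ (P ∧ Q))   [eliminate →]
≡ ¬R ∨ (((¬P ∧ ¬S) → (P ∧ Q)) ∧ ((P ∧ Q) → (¬P ∧ ¬S)))   [eliminate ↔]
≡ ¬R ∨ ((¬(¬P ∧ ¬S) ∨ (P ∧ Q)) ∧ ((P ∧ Q) → (¬P ∧ ¬S)))   [eliminate →]
≡ ¬R ∨ ((¬(¬P ∧ ¬S) ∨ (P ∧ Q)) ∧ (¬(P ∧ Q) ∨ (¬P ∧ ¬S)))   [eliminate →]
≡ ¬R ∨ ((¬¬P ∨ ¬¬S ∨ (P ∧ Q)) ∧ (¬(P ∧ Q) ∨ (¬P ∧ ¬S)))   [De Morgan]
≡ ¬R ∨ ((P ∨ ¬¬S ∨ (P ∧ Q)) ∧ (¬(P ∧ Q) ∨ (¬P ∧ ¬S)))   [double negation]
≡ ¬R ∨ ((P ∨ S ∨ (P ∧ Q)) ∧ (¬(P ∧ Q) ∨ (¬P ∧ ¬S)))   [double negation]
≡ ¬R ∨ ((P ∨ S ∨ (P ∧ Q)) ∧ (¬P ∨ ¬Q ∨ (¬P ∧ ¬S)))   [De Morgan]
≡ ¬R ∨ (P ∧ ¬P) ∨ (P ∧ ¬Q) ∨ (P ∧ ¬P ∧ ¬S) ∨ (S ∧ ¬P) ∨ (S ∧ ¬Q) ∨ (S ∧ ¬P ∧ ¬S) ∨ (P ∧ Q ∧ ¬P) ∨ (P ∧ Q ∧ ¬Q) ∨ (P ∧ Q ∧ ¬P ∧ ¬S)   [distribute ∧ over ∨]
≡ ¬R ∨ (P ∧ ¬Q) ∨ (S ∧ ¬P) ∨ (S ∧ ¬Q)   [simplify]

¬R ∨ (P ∧ ¬Q) ∨ (S ∧ ¬P) ∨ (S ∧ ¬Q)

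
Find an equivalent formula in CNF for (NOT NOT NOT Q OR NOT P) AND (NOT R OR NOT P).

(NOT Q OR NOT P) AND (NOT R OR NOT P)

(NOT NOT NOT Q OR NOT P) AND (NOT R OR NOT P)
⇔ (NOT Q OR NOT P) AND (NOT R OR NOT P)   [double negation]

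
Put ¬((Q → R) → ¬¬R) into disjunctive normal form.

¬((Q → R) → ¬¬R)
≡ ¬(¬(Q → R) ∨ ¬¬R)   [eliminate →]
≡ ¬(¬(¬Q ∨ R) ∨ ¬¬R)   [eliminate →]
≡ ¬¬(¬Q ∨ R) ∧ ¬¬¬R   [De Morgan]
≡ (¬Q ∨ R) ∧ ¬¬¬R   [double negation]
≡ (¬Q ∨ R) ∧ ¬R   [double negation]
≡ (¬Q ∧ ¬R) ∨ (R ∧ ¬R)   [distribute ∧ over ∨]
≡ ¬Q ∧ ¬R   [simplify]

¬Q ∧ ¬R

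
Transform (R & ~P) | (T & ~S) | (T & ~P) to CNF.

(R & ~P) | (T & ~S) | (T & ~P)
= (R | T | T) & (R | T | ~P) & (R | ~S | T) & (R | ~S | ~P) & (~P | T | T) & (~P | T | ~P) & (~P | ~S | T) & (~P | ~S | ~P)   [distribute | over &]
= (R | T) & (~P | T) & (~P | ~S)   [simplify]

(R | T) & (~P | T) & (~P | ~S)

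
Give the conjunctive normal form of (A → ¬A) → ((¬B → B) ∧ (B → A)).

(A ∨ B) ∧ (A ∨ ¬B)

(A → ¬A) → ((¬B → B) ∧ (B → A))
≡ ¬(A → ¬A) ∨ ((¬B → B) ∧ (B → A))   [eliminate →]
≡ ¬(¬A ∨ ¬A) ∨ ((¬B → B) ∧ (B → A))   [eliminate →]
≡ ¬(¬A ∨ ¬A) ∨ ((¬¬B ∨ B) ∧ (B → A))   [eliminate →]
≡ ¬(¬A ∨ ¬A) ∨ ((¬¬B ∨ B) ∧ (¬B ∨ A))   [eliminate →]
≡ (¬¬A ∧ ¬¬A) ∨ ((¬¬B ∨ B) ∧ (¬B ∨ A))   [De Morgan]
≡ (A ∧ ¬¬A) ∨ ((¬¬B ∨ B) ∧ (¬B ∨ A))   [double negation]
≡ (A ∧ A) ∨ ((¬¬B ∨ B) ∧ (¬B ∨ A))   [double negation]
≡ (A ∧ A) ∨ ((B ∨ B) ∧ (¬B ∨ A))   [double negation]
≡ (A ∨ B ∨ B) ∧ (A ∨ ¬B ∨ A) ∧ (A ∨ B ∨ B) ∧ (A ∨ ¬B ∨ A)   [distribute ∨ over ∧]
≡ (A ∨ B) ∧ (A ∨ ¬B)   [simplify]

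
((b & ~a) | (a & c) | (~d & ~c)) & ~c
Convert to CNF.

((b & ~a) | (a & c) | (~d & ~c)) & ~c
≡ (b | a | ~d) & (b | a | ~c) & (b | c | ~d) & (b | c | ~c) & (~a | a | ~d) & (~a | a | ~c) & (~a | c | ~d) & (~a | c | ~c) & ~c   [distribute | over &]
≡ (b | a | ~d) & (b | c | ~d) & (~a | c | ~d) & ~c   [simplify]

(b | a | ~d) & (b | c | ~d) & (~a | c | ~d) & ~c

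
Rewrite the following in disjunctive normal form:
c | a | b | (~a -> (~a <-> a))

c | a | b | (~a -> (~a <-> a))
≡ c | a | b | ~~a | (~a <-> a)   (eliminate ->)
≡ c | a | b | ~~a | ((~a -> a) & (a -> ~a))   (eliminate <->)
≡ c | a | b | ~~a | ((~~a | a) & (a -> ~a))   (eliminate ->)
≡ c | a | b | ~~a | ((~~a | a) & (~a | ~a))   (eliminate ->)
≡ c | a | b | a | ((~~a | a) & (~a | ~a))   (double negation)
≡ c | a | b | a | ((a | a) & (~a | ~a))   (double negation)
≡ c | a | b | a | (a & ~a) | (a & ~a) | (a & ~a) | (a & ~a)   (distribute & over |)
≡ c | a | b   (simplify)

c | a | b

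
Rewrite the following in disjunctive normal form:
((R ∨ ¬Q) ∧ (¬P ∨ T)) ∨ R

((R ∨ ¬Q) ∧ (¬P ∨ T)) ∨ R
≡ (R ∧ ¬P) ∨ (R ∧ T) ∨ (¬Q ∧ ¬P) ∨ (¬Q ∧ T) ∨ R   [distribute ∧ over ∨]
≡ (¬Q ∧ ¬P) ∨ (¬Q ∧ T) ∨ R   [simplify]

(¬Q ∧ ¬P) ∨ (¬Q ∧ T) ∨ R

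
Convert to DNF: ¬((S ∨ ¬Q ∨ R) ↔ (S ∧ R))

¬((S ∨ ¬Q ∨ R) ↔ (S ∧ R))
⇔ ¬(((S ∨ ¬Q ∨ R) → (S ∧ R)) ∧ ((S ∧ R) → (S ∨ ¬Q ∨ R)))   [eliminate ↔]
⇔ ¬((¬(S ∨ ¬Q ∨ R) ∨ (S ∧ R)) ∧ ((S ∧ R) → (S ∨ ¬Q ∨ R)))   [eliminate →]
⇔ ¬((¬(S ∨ ¬Q ∨ R) ∨ (S ∧ R)) ∧ (¬(S ∧ R) ∨ S ∨ ¬Q ∨ R))   [eliminate →]
⇔ ¬(¬(S ∨ ¬Q ∨ R) ∨ (S ∧ R)) ∨ ¬(¬(S ∧ R) ∨ S ∨ ¬Q ∨ R)   [De Morgan]
⇔ (¬¬(S ∨ ¬Q ∨ R) ∧ ¬(S ∧ R)) ∨ ¬(¬(S ∧ R) ∨ S ∨ ¬Q ∨ R)   [De Morgan]
⇔ ((S ∨ ¬Q ∨ R) ∧ ¬(S ∧ R)) ∨ ¬(¬(S ∧ R) ∨ S ∨ ¬Q ∨ R)   [double negation]
⇔ ((S ∨ ¬Q ∨ R) ∧ (¬S ∨ ¬R)) ∨ ¬(¬(S ∧ R) ∨ S ∨ ¬Q ∨ R)   [De Morgan]
⇔ ((S ∨ ¬Q ∨ R) ∧ (¬S ∨ ¬R)) ∨ (¬¬(S ∧ R) ∧ ¬S ∧ ¬¬Q ∧ ¬R)   [De Morgan]
⇔ ((S ∨ ¬Q ∨ R) ∧ (¬S ∨ ¬R)) ∨ (S ∧ R ∧ ¬S ∧ ¬¬Q ∧ ¬R)   [double negation]
⇔ ((S ∨ ¬Q ∨ R) ∧ (¬S ∨ ¬R)) ∨ (S ∧ R ∧ ¬S ∧ Q ∧ ¬R)   [double negation]
⇔ (S ∧ ¬S) ∨ (S ∧ ¬R) ∨ (¬Q ∧ ¬S) ∨ (¬Q ∧ ¬R) ∨ (R ∧ ¬S) ∨ (R ∧ ¬R) ∨ (S ∧ R ∧ ¬S ∧ Q ∧ ¬R)   [distribute ∧ over ∨]
⇔ (S ∧ ¬R) ∨ (¬Q ∧ ¬S) ∨ (¬Q ∧ ¬R) ∨ (R ∧ ¬S)   [simplify]

(S ∧ ¬R) ∨ (¬Q ∧ ¬S) ∨ (¬Q ∧ ¬R) ∨ (R ∧ ¬S)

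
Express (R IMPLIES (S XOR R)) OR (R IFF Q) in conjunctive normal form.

NOT R OR NOT S OR Q

(R IMPLIES (S XOR R)) OR (R IFF Q)
≡ NOT R OR (S XOR R) OR (R IFF Q)   (eliminate IMPLIES)
≡ NOT R OR ((S OR R) AND NOT (S AND R)) OR (R IFF Q)   (expand XOR)
≡ NOT R OR ((S OR R) AND NOT (S AND R)) OR ((R IMPLIES Q) AND (Q IMPLIES R))   (eliminate IFF)
≡ NOT R OR ((S OR R) AND NOT (S AND R)) OR ((NOT R OR Q) AND (Q IMPLIES R))   (eliminate IMPLIES)
≡ NOT R OR ((S OR R) AND NOT (S AND R)) OR ((NOT R OR Q) AND (NOT Q OR R))   (eliminate IMPLIES)
≡ NOT R OR ((S OR R) AND (NOT S OR NOT R)) OR ((NOT R OR Q) AND (NOT Q OR R))   (De Morgan)
≡ (NOT R OR S OR R OR NOT R OR Q) AND (NOT R OR S OR R OR NOT Q OR R) AND (NOT R OR NOT S OR NOT R OR NOT R OR Q) AND (NOT R OR NOT S OR NOT R OR NOT Q OR R)   (distribute OR over AND)
≡ NOT R OR NOT S OR Q   (simplify)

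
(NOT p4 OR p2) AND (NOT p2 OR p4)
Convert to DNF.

(NOT p4 OR p2) AND (NOT p2 OR p4)
≡ (NOT p4 AND NOT p2) OR (NOT p4 AND p4) OR (p2 AND NOT p2) OR (p2 AND p4)   [distribute AND over OR]
≡ (NOT p4 AND NOT p2) OR (p2 AND p4)   [simplify]

(NOT p4 AND NOT p2) OR (p2 AND p4)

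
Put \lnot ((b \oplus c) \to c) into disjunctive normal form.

\lnot ((b \oplus c) \to c)
= \lnot (\lnot (b \oplus c) \lor c)   (eliminate \to)
= \lnot (\lnot ((b \land \lnot c) \lor (\lnot b \land c)) \lor c)   (expand \oplus)
= \lnot \lnot ((b \land \lnot c) \lor (\lnot b \land c)) \land \lnot c   (De Morgan)
= ((b \land \lnot c) \lor (\lnot b \land c)) \land \lnot c   (double negation)
= (b \land \lnot c \land \lnot c) \lor (\lnot b \land c \land \lnot c)   (distribute \land over \lor)
= b \land \lnot c   (simplify)

b \land \lnot c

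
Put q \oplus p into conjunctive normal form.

q \oplus p
⇔ (q \lor p) \land \lnot (q \land p)   (expand \oplus)
⇔ (q \lor p) \land (\lnot q \lor \lnot p)   (De Morgan)

(q \lor p) \land (\lnot q \lor \lnot p)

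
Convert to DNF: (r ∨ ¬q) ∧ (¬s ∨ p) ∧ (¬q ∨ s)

(r ∨ ¬q) ∧ (¬s ∨ p) ∧ (¬q ∨ s)
⇔ (r ∧ ¬s ∧ ¬q) ∨ (r ∧ ¬s ∧ s) ∨ (r ∧ p ∧ ¬q) ∨ (r ∧ p ∧ s) ∨ (¬q ∧ ¬s ∧ ¬q) ∨ (¬q ∧ ¬s ∧ s) ∨ (¬q ∧ p ∧ ¬q) ∨ (¬q ∧ p ∧ s)   (distribute ∧ over ∨)
⇔ (r ∧ p ∧ s) ∨ (¬q ∧ ¬s) ∨ (¬q ∧ p)   (simplify)

(r ∧ p ∧ s) ∨ (¬q ∧ ¬s) ∨ (¬q ∧ p)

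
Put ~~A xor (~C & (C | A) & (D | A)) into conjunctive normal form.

(A | ~C) & (A | C) & (A | D) & (~A | C)

~~A xor (~C & (C | A) & (D | A))
= (~~A | (~C & (C | A) & (D | A))) & ~(~~A & ~C & (C | A) & (D | A))   (expand xor)
= (A | (~C & (C | A) & (D | A))) & ~(~~A & ~C & (C | A) & (D | A))   (double negation)
= (A | (~C & (C | A) & (D | A))) & (~~~A | ~~C | ~(C | A) | ~(D | A))   (De Morgan)
= (A | (~C & (C | A) & (D | A))) & (~A | ~~C | ~(C | A) | ~(D | A))   (double negation)
= (A | (~C & (C | A) & (D | A))) & (~A | C | ~(C | A) | ~(D | A))   (double negation)
= (A | (~C & (C | A) & (D | A))) & (~A | C | (~C & ~A) | ~(D | A))   (De Morgan)
= (A | (~C & (C | A) & (D | A))) & (~A | C | (~C & ~A) | (~D & ~A))   (De Morgan)
= (A | ~C) & (A | C | A) & (A | D | A) & (~A | C | ~C | ~D) & (~A | C | ~C | ~A) & (~A | C | ~A | ~D) & (~A | C | ~A | ~A)   (distribute | over &)
= (A | ~C) & (A | C) & (A | D) & (~A | C)   (simplify)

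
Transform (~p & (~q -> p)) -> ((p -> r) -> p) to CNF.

(~p & (~q -> p)) -> ((p -> r) -> p)
⇔ ~(~p & (~q -> p)) | ((p -> r) -> p)
⇔ ~(~p & (~~q | p)) | ((p -> r) -> p)
⇔ ~(~p & (~~q | p)) | ~(p -> r) | p
⇔ ~(~p & (~~q | p)) | ~(~p | r) | p
⇔ ~~p | ~(~~q | p) | ~(~p | r) | p
⇔ p | ~(~~q | p) | ~(~p | r) | p
⇔ p | (~~~q & ~p) | ~(~p | r) | p
⇔ p | (~q & ~p) | ~(~p | r) | p
⇔ p | (~q & ~p) | (~~p & ~r) | p
⇔ p | (~q & ~p) | (p & ~r) | p
⇔ (p | ~q | p | p) & (p | ~q | ~r | p) & (p | ~p | p | p) & (p | ~p | ~r | p)
⇔ p | ~q

p | ~q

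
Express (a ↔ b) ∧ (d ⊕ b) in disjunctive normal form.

(¬a ∧ ¬b ∧ d) ∨ (b ∧ a ∧ ¬d)

(a ↔ b) ∧ (d ⊕ b)
≡ (a → b) ∧ (b → a) ∧ (d ⊕ b)   [eliminate ↔]
≡ (¬a ∨ b) ∧ (b → a) ∧ (d ⊕ b)   [eliminate →]
≡ (¬a ∨ b) ∧ (¬b ∨ a) ∧ (d ⊕ b)   [eliminate →]
≡ (¬a ∨ b) ∧ (¬b ∨ a) ∧ ((d ∧ ¬b) ∨ (¬d ∧ b))   [expand ⊕]
≡ (¬a ∧ ¬b ∧ d ∧ ¬b) ∨ (¬a ∧ ¬b ∧ ¬d ∧ b) ∨ (¬a ∧ a ∧ d ∧ ¬b) ∨ (¬a ∧ a ∧ ¬d ∧ b) ∨ (b ∧ ¬b ∧ d ∧ ¬b) ∨ (b ∧ ¬b ∧ ¬d ∧ b) ∨ (b ∧ a ∧ d ∧ ¬b) ∨ (b ∧ a ∧ ¬d ∧ b)   [distribute ∧ over ∨]
≡ (¬a ∧ ¬b ∧ d) ∨ (b ∧ a ∧ ¬d)   [simplify]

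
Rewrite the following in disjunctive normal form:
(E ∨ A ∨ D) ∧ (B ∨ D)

(E ∨ A ∨ D) ∧ (B ∨ D)
= (E ∧ B) ∨ (E ∧ D) ∨ (A ∧ B) ∨ (A ∧ D) ∨ (D ∧ B) ∨ (D ∧ D)   (distribute ∧ over ∨)
= (E ∧ B) ∨ (A ∧ B) ∨ D   (simplify)

(E ∧ B) ∨ (A ∧ B) ∨ D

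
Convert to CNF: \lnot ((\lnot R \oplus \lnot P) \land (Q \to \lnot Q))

(R \lor \lnot P \lor Q) \land (P \lor \lnot R \lor Q)

\lnot ((\lnot R \oplus \lnot P) \land (Q \to \lnot Q))
= \lnot ((\lnot R \lor \lnot P) \land \lnot (\lnot R \land \lnot P) \land (Q \to \lnot Q))   [expand \oplus]
= \lnot ((\lnot R \lor \lnot P) \land \lnot (\lnot R \land \lnot P) \land (\lnot Q \lor \lnot Q))   [eliminate \to]
= \lnot (\lnot R \lor \lnot P) \lor \lnot \lnot (\lnot R \land \lnot P) \lor \lnot (\lnot Q \lor \lnot Q)   [De Morgan]
= (\lnot \lnot R \land \lnot \lnot P) \lor \lnot \lnot (\lnot R \land \lnot P) \lor \lnot (\lnot Q \lor \lnot Q)   [De Morgan]
= (R \land \lnot \lnot P) \lor \lnot \lnot (\lnot R \land \lnot P) \lor \lnot (\lnot Q \lor \lnot Q)   [double negation]
= (R \land P) \lor \lnot \lnot (\lnot R \land \lnot P) \lor \lnot (\lnot Q \lor \lnot Q)   [double negation]
= (R \land P) \lor (\lnot R \land \lnot P) \lor \lnot (\lnot Q \lor \lnot Q)   [double negation]
= (R \land P) \lor (\lnot R \land \lnot P) \lor (\lnot \lnot Q \land \lnot \lnot Q)   [De Morgan]
= (R \land P) \lor (\lnot R \land \lnot P) \lor (Q \land \lnot \lnot Q)   [double negation]
= (R \land P) \lor (\lnot R \land \lnot P) \lor (Q \land Q)   [double negation]
= (R \lor \lnot R \lor Q) \land (R \lor \lnot R \lor Q) \land (R \lor \lnot P \lor Q) \land (R \lor \lnot P \lor Q) \land (P \lor \lnot R \lor Q) \land (P \lor \lnot R \lor Q) \land (P \lor \lnot P \lor Q) \land (P \lor \lnot P \lor Q)   [distribute \lor over \land]
= (R \lor \lnot P \lor Q) \land (P \lor \lnot R \lor Q)   [simplify]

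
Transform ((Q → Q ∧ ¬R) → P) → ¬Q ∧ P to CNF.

(¬Q ∨ ¬R) ∧ (¬P ∨ ¬Q)

((Q → Q ∧ ¬R) → P) → ¬Q ∧ P
≡ ¬((Q → Q ∧ ¬R) → P) ∨ ¬Q ∧ P   — eliminate →
≡ ¬(¬(Q → Q ∧ ¬R) ∨ P) ∨ ¬Q ∧ P   — eliminate →
≡ ¬(¬(¬Q ∨ Q ∧ ¬R) ∨ P) ∨ ¬Q ∧ P   — eliminate →
≡ ¬¬(¬Q ∨ Q ∧ ¬R) ∧ ¬P ∨ ¬Q ∧ P   — De Morgan
≡ (¬Q ∨ Q ∧ ¬R) ∧ ¬P ∨ ¬Q ∧ P   — double negation
≡ (¬Q ∨ Q ∨ ¬Q) ∧ (¬Q ∨ Q ∨ P) ∧ (¬Q ∨ ¬R ∨ ¬Q) ∧ (¬Q ∨ ¬R ∨ P) ∧ (¬P ∨ ¬Q) ∧ (¬P ∨ P)   — distribute ∨ over ∧
≡ (¬Q ∨ ¬R) ∧ (¬P ∨ ¬Q)   — simplify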